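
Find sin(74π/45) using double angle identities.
sin(74π/45) = 2 sin 37π/45 cos 37π/45 = -0.8988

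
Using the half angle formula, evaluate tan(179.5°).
tan(179.5°) = sin 359° / (1 + cos 359°) = -0.008727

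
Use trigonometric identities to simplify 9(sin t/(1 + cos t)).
9(sin t/(1 + cos t)) = 9(tan(t/2)) (using Half angle)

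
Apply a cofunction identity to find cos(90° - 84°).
cos(90° - 84°) = sin(84°) = 0.9945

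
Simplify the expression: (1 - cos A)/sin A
(1 - cos A)/sin A = tan(A/2) (using Half angle)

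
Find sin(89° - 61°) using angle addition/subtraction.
sin(89° - 61°) = sin 89° cos 61° - cos 89° sin 61° = 0.4695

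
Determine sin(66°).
sin(66°) = 0.9135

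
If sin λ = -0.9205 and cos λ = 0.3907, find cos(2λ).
cos(2λ) = cos²λ - sin²λ = -0.6947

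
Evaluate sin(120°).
sin(120°) = √3/2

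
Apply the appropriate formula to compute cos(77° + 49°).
cos(77° + 49°) = cos 77° cos 49° - sin 77° sin 49° = -0.5878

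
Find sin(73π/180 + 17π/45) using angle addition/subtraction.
sin(73π/180 + 17π/45) = sin 73π/180 cos 17π/45 + cos 73π/180 sin 17π/45 = 0.6293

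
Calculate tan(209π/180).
tan(209π/180) = 0.5543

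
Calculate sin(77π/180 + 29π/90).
sin(77π/180 + 29π/90) = sin 77π/180 cos 29π/90 + cos 77π/180 sin 29π/90 = √2/2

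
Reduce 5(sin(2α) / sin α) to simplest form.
5(sin(2α) / sin α) = 5(2 cos α) (using Double angle)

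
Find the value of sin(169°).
sin(169°) = 0.1908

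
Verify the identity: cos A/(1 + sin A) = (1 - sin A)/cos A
RHS = (1 - sin A)(1 + sin A) / (cos A(1 + sin A)) = (1 - sin²A) / (cos A(1 + sin A)) = cos²A / (cos A(1 + sin A)) = cos A/(1 + sin A) = LHS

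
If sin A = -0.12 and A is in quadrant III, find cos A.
cos A = -0.9928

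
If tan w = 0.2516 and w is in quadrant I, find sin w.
sin w = 0.244 (using tan²w + 1 = sec²w)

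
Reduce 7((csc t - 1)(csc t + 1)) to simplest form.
7((csc t - 1)(csc t + 1)) = 7(cot²t) (using Diff. of squares)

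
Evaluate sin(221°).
sin(221°) = -0.6561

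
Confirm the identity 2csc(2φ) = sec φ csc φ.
LHS = 2/sin(2φ) = 2/(2 sin φ cos φ) = 1/(sin φ cos φ) = (1/cos φ)(1/sin φ) = sec φ csc φ = RHS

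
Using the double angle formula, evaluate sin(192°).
sin(192°) = 2 sin 96° cos 96° = -0.2079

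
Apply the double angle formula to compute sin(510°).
sin(510°) = 2 sin 255° cos 255° = 1/2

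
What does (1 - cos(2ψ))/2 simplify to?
(1 - cos(2ψ))/2 = sin²ψ (using Power reduction)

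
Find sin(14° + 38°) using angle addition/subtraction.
sin(14° + 38°) = sin 14° cos 38° + cos 14° sin 38° = 0.788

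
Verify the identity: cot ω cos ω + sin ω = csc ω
LHS = cos²ω/sin ω + sin ω = (cos²ω + sin²ω)/sin ω = 1/sin ω = csc ω = RHS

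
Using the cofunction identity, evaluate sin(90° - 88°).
sin(90° - 88°) = cos(88°) = 0.0349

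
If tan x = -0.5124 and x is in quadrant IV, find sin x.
sin x = -0.456 (using tan²x + 1 = sec²x)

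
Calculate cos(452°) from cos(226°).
cos(452°) = 1 - 2sin²226° = -0.0349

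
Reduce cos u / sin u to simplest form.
cos u / sin u = cot u (using Quotient identity)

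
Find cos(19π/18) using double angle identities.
cos(19π/18) = cos²19π/36 - sin²19π/36 = -0.9848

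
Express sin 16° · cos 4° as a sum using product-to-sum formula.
sin 16° cos 4° = (1/2)[sin(16°+4°) + sin(16°-4°)]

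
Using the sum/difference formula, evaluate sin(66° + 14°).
sin(66° + 14°) = sin 66° cos 14° + cos 66° sin 14° = 0.9848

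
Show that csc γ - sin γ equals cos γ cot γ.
LHS = 1/sin γ - sin γ = (1 - sin²γ)/sin γ = cos²γ/sin γ = cos γ · (cos γ/sin γ) = cos γ cot γ = RHS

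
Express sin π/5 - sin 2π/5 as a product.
sin π/5 - sin 2π/5 = 2 cos(3π/10) sin(-π/10)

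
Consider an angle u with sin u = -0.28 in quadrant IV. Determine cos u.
cos u = √(1 - sin²u) = 0.96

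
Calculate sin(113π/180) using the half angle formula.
sin(113π/180) = √((1 - cos 113π/90)/2) = 0.9205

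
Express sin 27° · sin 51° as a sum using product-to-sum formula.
sin 27° sin 51° = (1/2)[cos(27°-51°) - cos(27°+51°)]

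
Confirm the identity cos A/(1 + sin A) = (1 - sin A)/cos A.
RHS = (1 - sin A)(1 + sin A) / (cos A(1 + sin A)) = (1 - sin²A) / (cos A(1 + sin A)) = cos²A / (cos A(1 + sin A)) = cos A/(1 + sin A) = LHS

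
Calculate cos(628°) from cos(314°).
cos(628°) = 2cos²314° - 1 = -0.0349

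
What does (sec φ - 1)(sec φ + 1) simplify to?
(sec φ - 1)(sec φ + 1) = tan²φ (using Diff. of squares)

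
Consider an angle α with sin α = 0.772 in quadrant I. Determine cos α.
cos α = √(1 - sin²α) = 0.6356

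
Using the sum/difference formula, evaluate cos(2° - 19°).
cos(2° - 19°) = cos 2° cos 19° + sin 2° sin 19° = 0.9563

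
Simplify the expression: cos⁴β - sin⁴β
cos⁴β - sin⁴β = cos(2β) (using Factoring + double angle)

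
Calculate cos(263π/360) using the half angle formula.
cos(263π/360) = -√((1 + cos 263π/180)/2) = -0.6626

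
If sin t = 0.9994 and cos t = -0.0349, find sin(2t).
sin(2t) = 2 sin t cos t = -0.06976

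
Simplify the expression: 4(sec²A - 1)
4(sec²A - 1) = 4(tan²A) (using Pythagorean identity)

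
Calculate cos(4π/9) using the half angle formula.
cos(4π/9) = √((1 + cos 8π/9)/2) = 0.1736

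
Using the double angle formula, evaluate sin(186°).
sin(186°) = 2 sin 93° cos 93° = -0.1045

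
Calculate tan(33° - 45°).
tan(33° - 45°) = (tan 33° - tan 45°)/(1 + tan 33° tan 45°) = -0.2126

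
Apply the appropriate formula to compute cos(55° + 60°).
cos(55° + 60°) = cos 55° cos 60° - sin 55° sin 60° = -0.4226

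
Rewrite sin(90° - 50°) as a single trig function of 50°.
sin(90° - 50°) = cos(50°)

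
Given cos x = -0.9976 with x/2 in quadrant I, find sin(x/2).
sin(x/2) = ±√((1 - cos x)/2); positive since x/2 ∈ QI, so sin(x/2) = 0.9994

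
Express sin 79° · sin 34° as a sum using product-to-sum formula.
sin 79° sin 34° = (1/2)[cos(79°-34°) - cos(79°+34°)]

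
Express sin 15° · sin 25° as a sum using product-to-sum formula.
sin 15° sin 25° = (1/2)[cos(15°-25°) - cos(15°+25°)]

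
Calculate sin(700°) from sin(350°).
sin(700°) = 2 sin 350° cos 350° = -0.342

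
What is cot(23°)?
cot(23°) = 2.356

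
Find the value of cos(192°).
cos(192°) = -0.9781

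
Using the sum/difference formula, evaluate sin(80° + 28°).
sin(80° + 28°) = sin 80° cos 28° + cos 80° sin 28° = 0.9511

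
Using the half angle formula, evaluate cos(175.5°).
cos(175.5°) = -√((1 + cos 351°)/2) = -0.9969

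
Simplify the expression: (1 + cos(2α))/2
(1 + cos(2α))/2 = cos²α (using Power reduction)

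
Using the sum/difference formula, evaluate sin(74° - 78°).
sin(74° - 78°) = sin 74° cos 78° - cos 74° sin 78° = -0.06976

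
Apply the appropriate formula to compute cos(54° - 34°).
cos(54° - 34°) = cos 54° cos 34° + sin 54° sin 34° = 0.9397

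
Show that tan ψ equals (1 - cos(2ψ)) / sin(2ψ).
RHS = 2sin²ψ / (2 sin ψ cos ψ) = sin ψ/cos ψ = tan ψ = LHS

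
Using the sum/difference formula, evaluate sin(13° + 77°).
sin(13° + 77°) = sin 13° cos 77° + cos 13° sin 77° = 1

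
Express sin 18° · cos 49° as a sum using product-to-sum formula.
sin 18° cos 49° = (1/2)[sin(18°+49°) + sin(18°-49°)]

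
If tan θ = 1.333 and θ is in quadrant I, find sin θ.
sin θ = 0.7999 (using tan²θ + 1 = sec²θ)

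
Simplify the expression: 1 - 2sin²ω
1 - 2sin²ω = cos(2ω) (using Double angle)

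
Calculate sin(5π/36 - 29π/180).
sin(5π/36 - 29π/180) = sin 5π/36 cos 29π/180 - cos 5π/36 sin 29π/180 = -0.06976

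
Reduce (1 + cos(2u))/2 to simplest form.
(1 + cos(2u))/2 = cos²u (using Power reduction)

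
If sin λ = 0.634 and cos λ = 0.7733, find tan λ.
tan λ = sin λ / cos λ = 0.8199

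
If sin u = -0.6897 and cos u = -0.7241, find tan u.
tan u = sin u / cos u = 0.9525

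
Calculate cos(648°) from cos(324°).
cos(648°) = cos²324° - sin²324° = 0.309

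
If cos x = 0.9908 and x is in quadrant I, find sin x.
sin x = 0.1353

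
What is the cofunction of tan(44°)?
tan(44°) = cot(90° - 44°) = cot(46°)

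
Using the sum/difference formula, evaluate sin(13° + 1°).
sin(13° + 1°) = sin 13° cos 1° + cos 13° sin 1° = 0.2419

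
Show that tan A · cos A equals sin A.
LHS = (sin A/cos A) · cos A = sin A = RHS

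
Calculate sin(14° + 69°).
sin(14° + 69°) = sin 14° cos 69° + cos 14° sin 69° = 0.9925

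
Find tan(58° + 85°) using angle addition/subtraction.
tan(58° + 85°) = (tan 58° + tan 85°)/(1 - tan 58° tan 85°) = -0.7536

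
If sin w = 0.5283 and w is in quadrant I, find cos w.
cos w = 0.8491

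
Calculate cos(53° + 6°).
cos(53° + 6°) = cos 53° cos 6° - sin 53° sin 6° = 0.515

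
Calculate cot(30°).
cot(30°) = √3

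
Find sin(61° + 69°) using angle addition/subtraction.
sin(61° + 69°) = sin 61° cos 69° + cos 61° sin 69° = 0.766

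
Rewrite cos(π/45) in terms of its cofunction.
cos(π/45) = sin(π/2 - π/45) = sin(43π/90)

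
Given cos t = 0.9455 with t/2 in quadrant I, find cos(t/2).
cos(t/2) = ±√((1 + cos t)/2); positive since t/2 ∈ QI, so cos(t/2) = 0.9863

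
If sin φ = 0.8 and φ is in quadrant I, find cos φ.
cos φ = 0.6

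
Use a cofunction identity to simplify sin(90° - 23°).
sin(90° - 23°) = cos(23°)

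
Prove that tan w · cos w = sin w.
LHS = (sin w/cos w) · cos w = sin w = RHS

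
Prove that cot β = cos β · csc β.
RHS = cos β · (1/sin β) = cos β/sin β = cot β = LHS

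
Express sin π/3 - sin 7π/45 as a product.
sin π/3 - sin 7π/45 = 2 cos(11π/45) sin(4π/45)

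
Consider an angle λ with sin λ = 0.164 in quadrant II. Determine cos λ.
cos λ = ±√(1 - sin²λ) = -0.9865 (negative in QII)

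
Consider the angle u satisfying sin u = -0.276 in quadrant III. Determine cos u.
cos u = ±√(1 - sin²u) = -0.9612 (negative in QIII)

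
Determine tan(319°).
tan(319°) = -0.8693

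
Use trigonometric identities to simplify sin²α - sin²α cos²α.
sin²α - sin²α cos²α = sin⁴α (using Factoring)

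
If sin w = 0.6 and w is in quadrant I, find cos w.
cos w = 0.8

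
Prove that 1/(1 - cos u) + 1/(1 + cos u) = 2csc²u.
LHS = [(1 + cos u) + (1 - cos u)] / [(1 - cos u)(1 + cos u)] = 2/(1 - cos²u) = 2/sin²u = 2csc²u = RHS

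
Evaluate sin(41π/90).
sin(41π/90) = 0.9903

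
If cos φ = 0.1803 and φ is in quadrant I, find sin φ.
sin φ = 0.9836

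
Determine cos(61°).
cos(61°) = 0.4848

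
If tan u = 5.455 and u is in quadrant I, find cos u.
cos u = 0.1803 (using tan²u + 1 = sec²u)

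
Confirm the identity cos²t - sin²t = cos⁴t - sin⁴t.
RHS = (cos²t - sin²t)(cos²t + sin²t) = (cos²t - sin²t) · 1 = cos²t - sin²t = LHS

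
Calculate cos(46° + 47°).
cos(46° + 47°) = cos 46° cos 47° - sin 46° sin 47° = -0.05234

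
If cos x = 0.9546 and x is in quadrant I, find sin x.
sin x = 0.2979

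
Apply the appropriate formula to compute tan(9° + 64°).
tan(9° + 64°) = (tan 9° + tan 64°)/(1 - tan 9° tan 64°) = 3.271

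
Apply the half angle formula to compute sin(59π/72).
sin(59π/72) = √((1 - cos 59π/36)/2) = 0.5373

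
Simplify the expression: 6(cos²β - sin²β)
6(cos²β - sin²β) = 6(cos(2β)) (using Double angle)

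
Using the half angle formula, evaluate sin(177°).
sin(177°) = √((1 - cos 354°)/2) = 0.05234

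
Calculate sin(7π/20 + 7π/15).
sin(7π/20 + 7π/15) = sin 7π/20 cos 7π/15 + cos 7π/20 sin 7π/15 = 0.5446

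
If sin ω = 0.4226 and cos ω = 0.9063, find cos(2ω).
cos(2ω) = cos²ω - sin²ω = 0.6428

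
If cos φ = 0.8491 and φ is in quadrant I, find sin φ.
sin φ = 0.5282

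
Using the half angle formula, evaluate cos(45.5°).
cos(45.5°) = √((1 + cos 91°)/2) = 0.7009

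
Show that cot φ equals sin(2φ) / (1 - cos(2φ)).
RHS = 2 sin φ cos φ / (2sin²φ) = cos φ/sin φ = cot φ = LHS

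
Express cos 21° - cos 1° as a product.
cos 21° - cos 1° = -2 sin(11°) sin(10°)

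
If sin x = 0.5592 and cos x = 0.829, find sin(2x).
sin(2x) = 2 sin x cos x = 0.9272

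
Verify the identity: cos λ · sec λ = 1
LHS = cos λ · (1/cos λ) = 1 = RHS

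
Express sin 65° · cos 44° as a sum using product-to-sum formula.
sin 65° cos 44° = (1/2)[sin(65°+44°) + sin(65°-44°)]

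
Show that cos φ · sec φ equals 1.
LHS = cos φ · (1/cos φ) = 1 = RHS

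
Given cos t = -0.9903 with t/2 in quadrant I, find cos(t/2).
cos(t/2) = ±√((1 + cos t)/2); positive since t/2 ∈ QI, so cos(t/2) = 0.06964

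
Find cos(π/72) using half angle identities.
cos(π/72) = √((1 + cos π/36)/2) = 0.999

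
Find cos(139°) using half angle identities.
cos(139°) = -√((1 + cos 278°)/2) = -0.7547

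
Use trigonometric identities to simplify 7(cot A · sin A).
7(cot A · sin A) = 7(cos A) (using Quotient identity)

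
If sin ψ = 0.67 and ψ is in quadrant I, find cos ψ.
cos ψ = 0.7424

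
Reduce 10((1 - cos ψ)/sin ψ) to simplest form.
10((1 - cos ψ)/sin ψ) = 10(tan(ψ/2)) (using Half angle)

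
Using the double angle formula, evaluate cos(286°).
cos(286°) = 1 - 2sin²143° = 0.2756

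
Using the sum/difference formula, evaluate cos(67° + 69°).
cos(67° + 69°) = cos 67° cos 69° - sin 67° sin 69° = -0.7193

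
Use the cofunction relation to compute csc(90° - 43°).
csc(90° - 43°) = sec(43°) = 1.367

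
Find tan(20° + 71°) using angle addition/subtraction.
tan(20° + 71°) = (tan 20° + tan 71°)/(1 - tan 20° tan 71°) = -57.29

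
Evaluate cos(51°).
cos(51°) = 0.6293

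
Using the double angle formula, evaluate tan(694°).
tan(694°) = 2 tan 347° / (1 - tan²347°) = -0.4877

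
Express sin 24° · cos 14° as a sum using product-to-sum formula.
sin 24° cos 14° = (1/2)[sin(24°+14°) + sin(24°-14°)]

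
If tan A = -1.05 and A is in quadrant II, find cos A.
cos A = -0.6897 (using tan²A + 1 = sec²A)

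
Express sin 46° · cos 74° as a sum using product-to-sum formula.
sin 46° cos 74° = (1/2)[sin(46°+74°) + sin(46°-74°)]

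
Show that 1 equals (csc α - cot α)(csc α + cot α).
RHS = csc²α - cot²α = (1 + cot²α) - cot²α = 1 = LHS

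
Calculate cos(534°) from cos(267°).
cos(534°) = cos²267° - sin²267° = -0.9945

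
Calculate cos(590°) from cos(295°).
cos(590°) = cos²295° - sin²295° = -0.6428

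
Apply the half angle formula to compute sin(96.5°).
sin(96.5°) = √((1 - cos 193°)/2) = 0.9936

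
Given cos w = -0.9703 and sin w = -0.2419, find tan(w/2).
tan(w/2) = sin w / (1 + cos w) = -8.145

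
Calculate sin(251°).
sin(251°) = -0.9455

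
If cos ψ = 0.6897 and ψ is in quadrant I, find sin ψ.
sin ψ = 0.7241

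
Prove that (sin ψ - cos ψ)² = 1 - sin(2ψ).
LHS = sin²ψ - 2 sin ψ cos ψ + cos²ψ = (sin²ψ + cos²ψ) - 2 sin ψ cos ψ = 1 - sin(2ψ) = RHS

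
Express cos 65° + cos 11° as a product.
cos 65° + cos 11° = 2 cos(38°) cos(27°)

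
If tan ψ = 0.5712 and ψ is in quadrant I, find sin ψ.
sin ψ = 0.496 (using tan²ψ + 1 = sec²ψ)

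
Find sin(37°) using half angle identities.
sin(37°) = √((1 - cos 74°)/2) = 0.6018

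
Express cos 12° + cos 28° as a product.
cos 12° + cos 28° = 2 cos(20°) cos(-8°)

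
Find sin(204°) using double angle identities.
sin(204°) = 2 sin 102° cos 102° = -0.4067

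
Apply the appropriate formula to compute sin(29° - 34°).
sin(29° - 34°) = sin 29° cos 34° - cos 29° sin 34° = -0.08716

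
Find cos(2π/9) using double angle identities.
cos(2π/9) = cos²π/9 - sin²π/9 = 0.766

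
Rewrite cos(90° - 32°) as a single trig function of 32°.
cos(90° - 32°) = sin(32°)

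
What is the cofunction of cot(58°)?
cot(58°) = tan(90° - 58°) = tan(32°)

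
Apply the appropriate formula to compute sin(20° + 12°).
sin(20° + 12°) = sin 20° cos 12° + cos 20° sin 12° = 0.5299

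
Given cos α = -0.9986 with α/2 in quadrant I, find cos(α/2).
cos(α/2) = ±√((1 + cos α)/2); positive since α/2 ∈ QI, so cos(α/2) = 0.02646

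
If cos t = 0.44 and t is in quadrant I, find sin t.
sin t = 0.898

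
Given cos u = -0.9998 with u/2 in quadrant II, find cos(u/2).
cos(u/2) = ±√((1 + cos u)/2); negative since u/2 ∈ QII, so cos(u/2) = -0.01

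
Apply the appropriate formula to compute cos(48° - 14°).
cos(48° - 14°) = cos 48° cos 14° + sin 48° sin 14° = 0.829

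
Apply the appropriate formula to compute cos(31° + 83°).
cos(31° + 83°) = cos 31° cos 83° - sin 31° sin 83° = -0.4067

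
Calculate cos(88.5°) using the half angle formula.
cos(88.5°) = √((1 + cos 177°)/2) = 0.02618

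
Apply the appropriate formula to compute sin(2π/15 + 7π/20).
sin(2π/15 + 7π/20) = sin 2π/15 cos 7π/20 + cos 2π/15 sin 7π/20 = 0.9986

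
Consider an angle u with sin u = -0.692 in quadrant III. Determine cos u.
cos u = ±√(1 - sin²u) = -0.7219 (negative in QIII)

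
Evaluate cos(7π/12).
cos(7π/12) = -(√6-√2)/4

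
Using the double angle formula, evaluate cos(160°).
cos(160°) = cos²80° - sin²80° = -0.9397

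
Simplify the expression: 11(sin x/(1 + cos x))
11(sin x/(1 + cos x)) = 11(tan(x/2)) (using Half angle)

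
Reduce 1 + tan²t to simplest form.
1 + tan²t = sec²t (using Pythagorean identity)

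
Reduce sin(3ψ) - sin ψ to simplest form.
sin(3ψ) - sin ψ = 2 cos(2ψ) sin ψ (using Sum-to-product)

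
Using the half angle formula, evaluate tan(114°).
tan(114°) = sin 228° / (1 + cos 228°) = -2.246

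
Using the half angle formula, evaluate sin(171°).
sin(171°) = √((1 - cos 342°)/2) = 0.1564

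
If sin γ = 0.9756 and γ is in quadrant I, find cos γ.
cos γ = 0.2196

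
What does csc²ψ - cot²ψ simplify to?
csc²ψ - cot²ψ = 1 (using Pythagorean identity)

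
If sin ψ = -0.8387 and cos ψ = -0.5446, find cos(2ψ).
cos(2ψ) = cos²ψ - sin²ψ = -0.4068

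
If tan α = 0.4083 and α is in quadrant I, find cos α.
cos α = 0.9258 (using tan²α + 1 = sec²α)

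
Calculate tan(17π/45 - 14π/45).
tan(17π/45 - 14π/45) = (tan 17π/45 - tan 14π/45)/(1 + tan 17π/45 tan 14π/45) = 0.2126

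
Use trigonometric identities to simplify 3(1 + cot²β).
3(1 + cot²β) = 3(csc²β) (using Pythagorean identity)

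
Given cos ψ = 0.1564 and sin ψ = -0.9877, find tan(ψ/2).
tan(ψ/2) = sin ψ / (1 + cos ψ) = -0.8541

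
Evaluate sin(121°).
sin(121°) = 0.8572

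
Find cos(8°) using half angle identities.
cos(8°) = √((1 + cos 16°)/2) = 0.9903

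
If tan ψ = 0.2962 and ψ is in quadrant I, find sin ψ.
sin ψ = 0.284 (using tan²ψ + 1 = sec²ψ)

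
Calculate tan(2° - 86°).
tan(2° - 86°) = (tan 2° - tan 86°)/(1 + tan 2° tan 86°) = -9.514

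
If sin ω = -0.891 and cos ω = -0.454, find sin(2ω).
sin(2ω) = 2 sin ω cos ω = 0.809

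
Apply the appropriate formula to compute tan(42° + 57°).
tan(42° + 57°) = (tan 42° + tan 57°)/(1 - tan 42° tan 57°) = -6.314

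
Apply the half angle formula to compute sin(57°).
sin(57°) = √((1 - cos 114°)/2) = 0.8387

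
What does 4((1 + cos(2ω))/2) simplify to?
4((1 + cos(2ω))/2) = 4(cos²ω) (using Power reduction)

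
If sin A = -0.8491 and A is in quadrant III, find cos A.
cos A = -0.5282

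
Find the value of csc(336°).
csc(336°) = -2.459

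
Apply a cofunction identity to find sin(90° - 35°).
sin(90° - 35°) = cos(35°) = 0.8192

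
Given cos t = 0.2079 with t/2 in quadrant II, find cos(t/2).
cos(t/2) = ±√((1 + cos t)/2); negative since t/2 ∈ QII, so cos(t/2) = -0.7771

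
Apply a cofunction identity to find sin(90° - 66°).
sin(90° - 66°) = cos(66°) = 0.4067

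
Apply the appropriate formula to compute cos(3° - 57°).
cos(3° - 57°) = cos 3° cos 57° + sin 3° sin 57° = 0.5878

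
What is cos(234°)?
cos(234°) = -0.5878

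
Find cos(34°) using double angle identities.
cos(34°) = cos²17° - sin²17° = 0.829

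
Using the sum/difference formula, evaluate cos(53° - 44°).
cos(53° - 44°) = cos 53° cos 44° + sin 53° sin 44° = 0.9877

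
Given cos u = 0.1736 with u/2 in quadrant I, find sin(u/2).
sin(u/2) = ±√((1 - cos u)/2); positive since u/2 ∈ QI, so sin(u/2) = 0.6428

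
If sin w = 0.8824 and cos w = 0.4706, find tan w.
tan w = sin w / cos w = 1.875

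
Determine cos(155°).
cos(155°) = -0.9063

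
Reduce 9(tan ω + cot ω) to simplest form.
9(tan ω + cot ω) = 9(sec ω csc ω) (using Quotient identities)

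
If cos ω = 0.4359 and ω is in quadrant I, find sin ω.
sin ω = 0.9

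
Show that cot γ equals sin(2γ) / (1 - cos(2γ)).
RHS = 2 sin γ cos γ / (2sin²γ) = cos γ/sin γ = cot γ = LHS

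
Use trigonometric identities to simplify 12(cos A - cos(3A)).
12(cos A - cos(3A)) = 12(2 sin(2A) sin A) (using Sum-to-product)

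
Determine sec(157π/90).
sec(157π/90) = 1.44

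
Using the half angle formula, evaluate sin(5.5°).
sin(5.5°) = √((1 - cos 11°)/2) = 0.09585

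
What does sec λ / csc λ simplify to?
sec λ / csc λ = tan λ (using Reciprocal identities)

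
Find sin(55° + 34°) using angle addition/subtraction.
sin(55° + 34°) = sin 55° cos 34° + cos 55° sin 34° = 0.9998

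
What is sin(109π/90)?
sin(109π/90) = -0.6157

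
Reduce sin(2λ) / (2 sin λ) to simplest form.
sin(2λ) / (2 sin λ) = cos λ (using Double angle)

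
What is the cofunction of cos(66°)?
cos(66°) = sin(90° - 66°) = sin(24°)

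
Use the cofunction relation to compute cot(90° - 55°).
cot(90° - 55°) = tan(55°) = 1.428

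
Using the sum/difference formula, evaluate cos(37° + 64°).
cos(37° + 64°) = cos 37° cos 64° - sin 37° sin 64° = -0.1908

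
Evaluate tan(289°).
tan(289°) = -2.904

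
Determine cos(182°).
cos(182°) = -0.9994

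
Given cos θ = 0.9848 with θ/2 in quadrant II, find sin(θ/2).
sin(θ/2) = ±√((1 - cos θ)/2); positive since θ/2 ∈ QII, so sin(θ/2) = 0.08718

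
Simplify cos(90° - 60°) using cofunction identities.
cos(90° - 60°) = sin(60°)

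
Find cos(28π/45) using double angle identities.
cos(28π/45) = cos²14π/45 - sin²14π/45 = -0.3746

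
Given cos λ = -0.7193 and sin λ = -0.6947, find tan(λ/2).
tan(λ/2) = sin λ / (1 + cos λ) = -2.475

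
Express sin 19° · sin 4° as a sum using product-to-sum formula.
sin 19° sin 4° = (1/2)[cos(19°-4°) - cos(19°+4°)]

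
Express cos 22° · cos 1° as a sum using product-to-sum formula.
cos 22° cos 1° = (1/2)[cos(22°-1°) + cos(22°+1°)]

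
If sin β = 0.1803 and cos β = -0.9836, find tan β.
tan β = sin β / cos β = -0.1833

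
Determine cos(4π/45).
cos(4π/45) = 0.9613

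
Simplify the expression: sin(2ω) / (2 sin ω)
sin(2ω) / (2 sin ω) = cos ω (using Double angle)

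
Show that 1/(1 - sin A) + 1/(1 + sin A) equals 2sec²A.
LHS = [(1 + sin A) + (1 - sin A)] / [(1 - sin A)(1 + sin A)] = 2/(1 - sin²A) = 2/cos²A = 2sec²A = RHS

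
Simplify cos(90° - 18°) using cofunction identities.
cos(90° - 18°) = sin(18°)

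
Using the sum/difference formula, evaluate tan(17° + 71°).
tan(17° + 71°) = (tan 17° + tan 71°)/(1 - tan 17° tan 71°) = 28.64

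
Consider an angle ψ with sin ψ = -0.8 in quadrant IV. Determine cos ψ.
cos ψ = √(1 - sin²ψ) = 0.6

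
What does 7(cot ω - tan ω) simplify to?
7(cot ω - tan ω) = 7(2 cot(2ω)) (using Double angle)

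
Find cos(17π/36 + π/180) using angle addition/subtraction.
cos(17π/36 + π/180) = cos 17π/36 cos π/180 - sin 17π/36 sin π/180 = 0.06976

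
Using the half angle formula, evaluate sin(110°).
sin(110°) = √((1 - cos 220°)/2) = 0.9397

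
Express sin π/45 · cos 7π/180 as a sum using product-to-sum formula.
sin π/45 cos 7π/180 = (1/2)[sin(π/45+7π/180) + sin(π/45-7π/180)]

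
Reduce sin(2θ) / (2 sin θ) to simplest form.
sin(2θ) / (2 sin θ) = cos θ (using Double angle)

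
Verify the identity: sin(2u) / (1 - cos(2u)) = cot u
LHS = 2 sin u cos u / (2sin²u) = cos u/sin u = cot u = RHS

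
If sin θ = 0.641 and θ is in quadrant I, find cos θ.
cos θ = 0.7675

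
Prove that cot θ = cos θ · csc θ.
RHS = cos θ · (1/sin θ) = cos θ/sin θ = cot θ = LHS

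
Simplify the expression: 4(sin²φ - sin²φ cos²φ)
4(sin²φ - sin²φ cos²φ) = 4(sin⁴φ) (using Factoring)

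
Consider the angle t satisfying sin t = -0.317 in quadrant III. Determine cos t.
cos t = ±√(1 - sin²t) = -0.9484 (negative in QIII)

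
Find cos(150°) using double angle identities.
cos(150°) = cos²75° - sin²75° = -√3/2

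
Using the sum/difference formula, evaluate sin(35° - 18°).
sin(35° - 18°) = sin 35° cos 18° - cos 35° sin 18° = 0.2924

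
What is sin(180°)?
sin(180°) = 0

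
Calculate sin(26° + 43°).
sin(26° + 43°) = sin 26° cos 43° + cos 26° sin 43° = 0.9336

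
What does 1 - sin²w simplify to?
1 - sin²w = cos²w (using Pythagorean identity)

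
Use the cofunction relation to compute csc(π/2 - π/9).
csc(π/2 - π/9) = sec(π/9) = 1.064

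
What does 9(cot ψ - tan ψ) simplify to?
9(cot ψ - tan ψ) = 9(2 cot(2ψ)) (using Double angle)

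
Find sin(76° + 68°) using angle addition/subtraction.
sin(76° + 68°) = sin 76° cos 68° + cos 76° sin 68° = 0.5878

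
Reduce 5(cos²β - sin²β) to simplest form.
5(cos²β - sin²β) = 5(cos(2β)) (using Double angle)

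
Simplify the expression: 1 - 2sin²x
1 - 2sin²x = cos(2x) (using Double angle)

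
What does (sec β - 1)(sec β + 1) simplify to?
(sec β - 1)(sec β + 1) = tan²β (using Diff. of squares)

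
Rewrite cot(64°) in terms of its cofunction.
cot(64°) = tan(90° - 64°) = tan(26°)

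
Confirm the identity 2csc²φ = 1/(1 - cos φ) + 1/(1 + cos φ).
RHS = [(1 + cos φ) + (1 - cos φ)] / [(1 - cos φ)(1 + cos φ)] = 2/(1 - cos²φ) = 2/sin²φ = 2csc²φ = LHS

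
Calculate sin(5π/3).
sin(5π/3) = -√3/2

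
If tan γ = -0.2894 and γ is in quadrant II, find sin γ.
sin γ = 0.278 (using tan²γ + 1 = sec²γ)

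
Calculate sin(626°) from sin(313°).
sin(626°) = 2 sin 313° cos 313° = -0.9976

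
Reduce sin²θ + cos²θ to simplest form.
sin²θ + cos²θ = 1 (using Pythagorean identity)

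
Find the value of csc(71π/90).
csc(71π/90) = 1.624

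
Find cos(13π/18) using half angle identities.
cos(13π/18) = -√((1 + cos 13π/9)/2) = -0.6428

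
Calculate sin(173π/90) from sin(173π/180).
sin(173π/90) = 2 sin 173π/180 cos 173π/180 = -0.2419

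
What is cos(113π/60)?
cos(113π/60) = 0.9336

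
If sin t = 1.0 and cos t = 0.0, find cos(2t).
cos(2t) = cos²t - sin²t = -1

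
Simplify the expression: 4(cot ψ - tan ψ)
4(cot ψ - tan ψ) = 4(2 cot(2ψ)) (using Double angle)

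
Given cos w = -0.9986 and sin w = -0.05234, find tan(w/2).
tan(w/2) = sin w / (1 + cos w) = -37.39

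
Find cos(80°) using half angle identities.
cos(80°) = √((1 + cos 160°)/2) = 0.1736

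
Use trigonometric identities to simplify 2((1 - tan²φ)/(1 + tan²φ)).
2((1 - tan²φ)/(1 + tan²φ)) = 2(cos(2φ)) (using Double angle)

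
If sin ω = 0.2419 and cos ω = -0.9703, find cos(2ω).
cos(2ω) = cos²ω - sin²ω = 0.883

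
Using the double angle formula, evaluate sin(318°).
sin(318°) = 2 sin 159° cos 159° = -0.6691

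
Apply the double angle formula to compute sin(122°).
sin(122°) = 2 sin 61° cos 61° = 0.848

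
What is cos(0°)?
cos(0°) = 1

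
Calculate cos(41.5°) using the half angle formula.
cos(41.5°) = √((1 + cos 83°)/2) = 0.749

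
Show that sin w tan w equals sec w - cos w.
RHS = 1/cos w - cos w = (1 - cos²w)/cos w = sin²w/cos w = sin w · (sin w/cos w) = sin w tan w = LHS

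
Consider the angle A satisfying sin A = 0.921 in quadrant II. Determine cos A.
cos A = ±√(1 - sin²A) = -0.3896 (negative in QII)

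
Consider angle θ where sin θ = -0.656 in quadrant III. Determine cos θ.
cos θ = ±√(1 - sin²θ) = -0.7548 (negative in QIII)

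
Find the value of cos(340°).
cos(340°) = 0.9397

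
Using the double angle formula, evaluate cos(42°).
cos(42°) = cos²21° - sin²21° = 0.7431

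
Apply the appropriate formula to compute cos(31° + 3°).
cos(31° + 3°) = cos 31° cos 3° - sin 31° sin 3° = 0.829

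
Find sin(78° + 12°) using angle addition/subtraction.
sin(78° + 12°) = sin 78° cos 12° + cos 78° sin 12° = 1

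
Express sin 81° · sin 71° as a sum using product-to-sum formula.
sin 81° sin 71° = (1/2)[cos(81°-71°) - cos(81°+71°)]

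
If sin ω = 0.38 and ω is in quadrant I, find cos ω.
cos ω = 0.925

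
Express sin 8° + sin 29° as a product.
sin 8° + sin 29° = 2 sin(18.5°) cos(-10.5°)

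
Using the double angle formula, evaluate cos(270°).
cos(270°) = cos²135° - sin²135° = 0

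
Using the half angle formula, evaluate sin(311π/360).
sin(311π/360) = √((1 - cos 311π/180)/2) = 0.4147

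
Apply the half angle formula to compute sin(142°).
sin(142°) = √((1 - cos 284°)/2) = 0.6157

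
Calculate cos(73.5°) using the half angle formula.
cos(73.5°) = √((1 + cos 147°)/2) = 0.284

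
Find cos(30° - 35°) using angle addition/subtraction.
cos(30° - 35°) = cos 30° cos 35° + sin 30° sin 35° = 0.9962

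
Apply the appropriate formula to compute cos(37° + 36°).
cos(37° + 36°) = cos 37° cos 36° - sin 37° sin 36° = 0.2924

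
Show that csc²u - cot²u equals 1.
LHS = 1/sin²u - cos²u/sin²u = (1 - cos²u)/sin²u = sin²u/sin²u = 1 = RHS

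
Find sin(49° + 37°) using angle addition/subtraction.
sin(49° + 37°) = sin 49° cos 37° + cos 49° sin 37° = 0.9976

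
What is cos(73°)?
cos(73°) = 0.2924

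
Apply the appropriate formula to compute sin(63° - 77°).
sin(63° - 77°) = sin 63° cos 77° - cos 63° sin 77° = -0.2419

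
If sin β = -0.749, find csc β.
csc β = 1/sin β = -1.335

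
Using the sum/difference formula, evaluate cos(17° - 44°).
cos(17° - 44°) = cos 17° cos 44° + sin 17° sin 44° = 0.891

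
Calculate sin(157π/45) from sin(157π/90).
sin(157π/45) = 2 sin 157π/90 cos 157π/90 = -0.9994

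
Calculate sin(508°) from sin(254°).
sin(508°) = 2 sin 254° cos 254° = 0.5299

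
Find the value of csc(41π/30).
csc(41π/30) = -1.095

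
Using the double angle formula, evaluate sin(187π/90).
sin(187π/90) = 2 sin 187π/180 cos 187π/180 = 0.2419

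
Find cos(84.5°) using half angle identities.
cos(84.5°) = √((1 + cos 169°)/2) = 0.09585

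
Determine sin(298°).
sin(298°) = -0.8829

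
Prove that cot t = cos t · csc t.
RHS = cos t · (1/sin t) = cos t/sin t = cot t = LHS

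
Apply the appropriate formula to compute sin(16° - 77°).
sin(16° - 77°) = sin 16° cos 77° - cos 16° sin 77° = -0.8746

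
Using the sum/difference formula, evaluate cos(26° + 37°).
cos(26° + 37°) = cos 26° cos 37° - sin 26° sin 37° = 0.454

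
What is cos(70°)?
cos(70°) = 0.342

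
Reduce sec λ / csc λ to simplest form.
sec λ / csc λ = tan λ (using Reciprocal identities)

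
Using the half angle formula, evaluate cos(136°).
cos(136°) = -√((1 + cos 272°)/2) = -0.7193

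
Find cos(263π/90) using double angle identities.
cos(263π/90) = cos²263π/180 - sin²263π/180 = -0.9703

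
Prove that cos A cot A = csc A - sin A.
RHS = 1/sin A - sin A = (1 - sin²A)/sin A = cos²A/sin A = cos A · (cos A/sin A) = cos A cot A = LHS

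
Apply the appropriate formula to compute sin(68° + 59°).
sin(68° + 59°) = sin 68° cos 59° + cos 68° sin 59° = 0.7986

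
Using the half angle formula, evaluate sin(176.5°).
sin(176.5°) = √((1 - cos 353°)/2) = 0.06105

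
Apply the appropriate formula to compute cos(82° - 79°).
cos(82° - 79°) = cos 82° cos 79° + sin 82° sin 79° = 0.9986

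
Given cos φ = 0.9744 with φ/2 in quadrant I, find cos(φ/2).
cos(φ/2) = ±√((1 + cos φ)/2); positive since φ/2 ∈ QI, so cos(φ/2) = 0.9936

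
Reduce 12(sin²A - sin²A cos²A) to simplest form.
12(sin²A - sin²A cos²A) = 12(sin⁴A) (using Factoring)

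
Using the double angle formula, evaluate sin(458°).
sin(458°) = 2 sin 229° cos 229° = 0.9903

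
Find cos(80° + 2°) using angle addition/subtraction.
cos(80° + 2°) = cos 80° cos 2° - sin 80° sin 2° = 0.1392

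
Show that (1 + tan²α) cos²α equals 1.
LHS = sec²α · cos²α = (1/cos²α) · cos²α = 1 = RHS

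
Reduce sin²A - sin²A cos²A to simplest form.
sin²A - sin²A cos²A = sin⁴A (using Factoring)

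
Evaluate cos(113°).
cos(113°) = -0.3907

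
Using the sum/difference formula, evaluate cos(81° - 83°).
cos(81° - 83°) = cos 81° cos 83° + sin 81° sin 83° = 0.9994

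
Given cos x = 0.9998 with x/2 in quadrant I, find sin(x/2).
sin(x/2) = ±√((1 - cos x)/2); positive since x/2 ∈ QI, so sin(x/2) = 0.01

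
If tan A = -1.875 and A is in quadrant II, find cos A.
cos A = -0.4706 (using tan²A + 1 = sec²A)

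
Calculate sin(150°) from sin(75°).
sin(150°) = 2 sin 75° cos 75° = 1/2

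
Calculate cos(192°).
cos(192°) = -0.9781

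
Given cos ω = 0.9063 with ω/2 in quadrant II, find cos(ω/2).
cos(ω/2) = ±√((1 + cos ω)/2); negative since ω/2 ∈ QII, so cos(ω/2) = -0.9763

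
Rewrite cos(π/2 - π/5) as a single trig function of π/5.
cos(π/2 - π/5) = sin(π/5)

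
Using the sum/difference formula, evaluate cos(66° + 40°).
cos(66° + 40°) = cos 66° cos 40° - sin 66° sin 40° = -0.2756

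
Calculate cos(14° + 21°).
cos(14° + 21°) = cos 14° cos 21° - sin 14° sin 21° = 0.8192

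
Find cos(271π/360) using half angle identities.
cos(271π/360) = -√((1 + cos 271π/180)/2) = -0.7133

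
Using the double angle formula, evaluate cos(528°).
cos(528°) = cos²264° - sin²264° = -0.9781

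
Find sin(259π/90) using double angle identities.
sin(259π/90) = 2 sin 259π/180 cos 259π/180 = 0.3746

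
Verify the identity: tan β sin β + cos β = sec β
LHS = sin²β/cos β + cos β = (sin²β + cos²β)/cos β = 1/cos β = sec β = RHS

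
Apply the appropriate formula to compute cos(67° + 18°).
cos(67° + 18°) = cos 67° cos 18° - sin 67° sin 18° = 0.08716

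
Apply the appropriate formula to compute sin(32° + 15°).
sin(32° + 15°) = sin 32° cos 15° + cos 32° sin 15° = 0.7314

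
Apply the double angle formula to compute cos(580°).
cos(580°) = cos²290° - sin²290° = -0.766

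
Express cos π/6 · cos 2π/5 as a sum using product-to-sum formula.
cos π/6 cos 2π/5 = (1/2)[cos(π/6-2π/5) + cos(π/6+2π/5)]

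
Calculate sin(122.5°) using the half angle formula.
sin(122.5°) = √((1 - cos 245°)/2) = 0.8434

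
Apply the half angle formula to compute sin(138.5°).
sin(138.5°) = √((1 - cos 277°)/2) = 0.6626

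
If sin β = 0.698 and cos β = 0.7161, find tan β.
tan β = sin β / cos β = 0.9747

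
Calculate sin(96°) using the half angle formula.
sin(96°) = √((1 - cos 192°)/2) = 0.9945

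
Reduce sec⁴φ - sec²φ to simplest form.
sec⁴φ - sec²φ = tan⁴φ + tan²φ (using Pythagorean)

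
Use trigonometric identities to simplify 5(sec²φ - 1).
5(sec²φ - 1) = 5(tan²φ) (using Pythagorean identity)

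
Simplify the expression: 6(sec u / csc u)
6(sec u / csc u) = 6(tan u) (using Reciprocal identities)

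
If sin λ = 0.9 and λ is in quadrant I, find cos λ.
cos λ = 0.4359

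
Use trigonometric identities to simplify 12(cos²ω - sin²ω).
12(cos²ω - sin²ω) = 12(cos(2ω)) (using Double angle)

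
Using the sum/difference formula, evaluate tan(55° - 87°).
tan(55° - 87°) = (tan 55° - tan 87°)/(1 + tan 55° tan 87°) = -0.6249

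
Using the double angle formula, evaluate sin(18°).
sin(18°) = 2 sin 9° cos 9° = 0.309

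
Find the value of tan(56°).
tan(56°) = 1.483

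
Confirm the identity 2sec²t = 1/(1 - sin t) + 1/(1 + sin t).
RHS = [(1 + sin t) + (1 - sin t)] / [(1 - sin t)(1 + sin t)] = 2/(1 - sin²t) = 2/cos²t = 2sec²t = LHS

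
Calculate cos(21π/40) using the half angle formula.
cos(21π/40) = -√((1 + cos 21π/20)/2) = -0.07846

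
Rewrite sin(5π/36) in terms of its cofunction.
sin(5π/36) = cos(π/2 - 5π/36) = cos(13π/36)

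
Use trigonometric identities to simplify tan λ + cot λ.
tan λ + cot λ = sec λ csc λ (using Quotient identities)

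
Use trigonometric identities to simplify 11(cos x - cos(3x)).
11(cos x - cos(3x)) = 11(2 sin(2x) sin x) (using Sum-to-product)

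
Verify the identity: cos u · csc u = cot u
LHS = cos u · (1/sin u) = cos u/sin u = cot u = RHS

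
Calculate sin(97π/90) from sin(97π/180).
sin(97π/90) = 2 sin 97π/180 cos 97π/180 = -0.2419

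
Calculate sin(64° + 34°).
sin(64° + 34°) = sin 64° cos 34° + cos 64° sin 34° = 0.9903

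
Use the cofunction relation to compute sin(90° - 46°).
sin(90° - 46°) = cos(46°) = 0.6947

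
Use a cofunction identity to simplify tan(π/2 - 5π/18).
tan(π/2 - 5π/18) = cot(5π/18)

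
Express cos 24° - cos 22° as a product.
cos 24° - cos 22° = -2 sin(23°) sin(1°)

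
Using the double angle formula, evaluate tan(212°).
tan(212°) = 2 tan 106° / (1 - tan²106°) = 0.6249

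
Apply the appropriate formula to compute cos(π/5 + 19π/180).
cos(π/5 + 19π/180) = cos π/5 cos 19π/180 - sin π/5 sin 19π/180 = 0.5736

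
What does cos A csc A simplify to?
cos A csc A = cot A (using Reciprocal + quotient)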